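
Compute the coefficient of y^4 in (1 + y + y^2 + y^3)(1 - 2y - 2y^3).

-4

(1 + y + y^2 + y^3) has coefficients 1,1,1,1 for degrees 0…3.
(1 - 2y - 2y^3) has coefficients 1,-2,0,-2,0 for degrees 0…4.
[y^4] = 1·0 + 1·(-2) + 1·0 + 1·(-2) = -4.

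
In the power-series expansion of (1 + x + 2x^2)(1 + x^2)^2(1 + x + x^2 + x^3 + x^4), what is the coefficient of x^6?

(1 + x + 2x^2) has coefficients 1,1,2 for degrees 0…2.
(1 + x^2)^2 has coefficients 1,0,2,0,1,0,0 for degrees 0…6.
Finally multiplying by (1 + x + x^2 + x^3 + x^4), the product of all factors after the first has coefficients 1,1,3,3,4,3,3 for degrees 0…6.
[x^6] = 1·3 + 1·3 + 2·4 = 14.

14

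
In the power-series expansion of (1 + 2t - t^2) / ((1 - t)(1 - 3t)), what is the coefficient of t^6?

The denominator gives the recurrence a_n = 4a_(n−1) − 3a_(n−2) for n ≥ 3; the numerator fixes a_0 = 1, a_1 = 6, a_2 = 20.
Iterating: 1, 6, 20, 62, 188, 566, 1700, so a_6 = 1700.

1700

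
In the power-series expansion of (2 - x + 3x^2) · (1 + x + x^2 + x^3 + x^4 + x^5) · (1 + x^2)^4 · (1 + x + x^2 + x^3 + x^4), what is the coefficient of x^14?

100

(2 - x + 3x^2) has coefficients 2,-1,3 for degrees 0…2.
(1 + x + x^2 + x^3 + x^4 + x^5) has coefficients 1,1,1,1,1,1,0,0,0,0,0,0,0,0,0 for degrees 0…14.
Multiplying by (1 + x^2)^4 gives running coefficients 1,1,5,5,11,11,14,14,11,11,5,5,1,1,0 for degrees 0…14.
Finally multiplying by (1 + x + x^2 + x^3 + x^4), the product of all factors after the first has coefficients 1,2,7,12,23,33,46,55,61,61,55,46,33,23,12 for degrees 0…14.
[x^14] = 2·12 − 1·23 + 3·33 = 100.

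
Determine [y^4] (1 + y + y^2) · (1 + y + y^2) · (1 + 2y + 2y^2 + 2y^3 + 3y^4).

18

(1 + y + y^2) has coefficients 1,1,1 for degrees 0…2.
(1 + y + y^2) has coefficients 1,1,1,0,0 for degrees 0…4.
Finally multiplying by (1 + 2y + 2y^2 + 2y^3 + 3y^4), the product of all factors after the first has coefficients 1,3,5,6,7 for degrees 0…4.
[y^4] = 1·7 + 1·6 + 1·5 = 18.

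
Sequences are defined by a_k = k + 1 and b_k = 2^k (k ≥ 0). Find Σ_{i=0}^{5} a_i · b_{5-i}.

Write out a_i and b_{5-i} for i = 0,…,5 and sum the products.
Σ = 1·32 + 2·16 + 3·8 + 4·4 + 5·2 + 6·1 = 120.

120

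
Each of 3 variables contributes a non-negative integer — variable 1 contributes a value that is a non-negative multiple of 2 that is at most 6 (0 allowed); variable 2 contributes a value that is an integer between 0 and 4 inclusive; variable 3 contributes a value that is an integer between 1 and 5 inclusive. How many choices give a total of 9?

12

The generating function for the choices is (1 + x^2 + x^4 + x^6)·(1 + x + x^2 + x^3 + x^4)·(x + x^2 + x^3 + x^4 + x^5); the count is [x^9].
(1 + x^2 + x^4 + x^6) has coefficients 1,0,1,0,1,0,1 for degrees 0…6.
(1 + x + x^2 + x^3 + x^4) has coefficients 1,1,1,1,1,0,0,0,0,0 for degrees 0…9.
Finally multiplying by (x + x^2 + x^3 + x^4 + x^5), the product of all factors after the first has coefficients 0,1,2,3,4,5,4,3,2,1 for degrees 0…9.
[x^9] = 1·1 + 1·3 + 1·5 + 1·3 = 12.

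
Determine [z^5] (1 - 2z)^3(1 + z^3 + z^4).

6

(1 - 2z)^3 has coefficients 1,-6,12,-8 for degrees 0…3.
(1 + z^3 + z^4) has coefficients 1,0,0,1,1,0 for degrees 0…5.
[z^5] = 1·0 − 6·1 + 12·1 − 8·0 = 6.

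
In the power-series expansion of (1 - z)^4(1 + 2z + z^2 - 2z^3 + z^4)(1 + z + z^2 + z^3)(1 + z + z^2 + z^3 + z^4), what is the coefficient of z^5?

(1 - z)^4 has coefficients 1,-4,6,-4,1 for degrees 0…4.
(1 + 2z + z^2 - 2z^3 + z^4) has coefficients 1,2,1,-2,1,0 for degrees 0…5.
Multiplying by (1 + z + z^2 + z^3) gives running coefficients 1,3,4,2,2,0 for degrees 0…5.
Finally multiplying by (1 + z + z^2 + z^3 + z^4), the product of all factors after the first has coefficients 1,4,8,10,12,11 for degrees 0…5.
[z^5] = 1·11 − 4·12 + 6·10 − 4·8 + 1·4 = -5.

-5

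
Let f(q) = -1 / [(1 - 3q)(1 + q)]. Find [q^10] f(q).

The denominator gives the recurrence a_n = 2a_(n−1) + 3a_(n−2) for n ≥ 2; the numerator fixes a_0 = -1, a_1 = -2.
Iterating: -1, -2, -7, -20, -61, -182, -547, -1640, -4921, -14762, -44287, so a_10 = -44287.

-44287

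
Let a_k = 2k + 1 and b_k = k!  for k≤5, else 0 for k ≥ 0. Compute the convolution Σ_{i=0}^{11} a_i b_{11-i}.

This is [x^11] in the product of the two ordinary generating functions.
Σ = 1·0 + 3·0 + 5·0 + 7·0 + 9·0 + 11·0 + 13·120 + 15·24 + 17·6 + 19·2 + 21·1 + 23·1 = 2104.

2104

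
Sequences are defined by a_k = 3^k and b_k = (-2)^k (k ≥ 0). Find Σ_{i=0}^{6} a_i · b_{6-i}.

The convolution is the t^6 coefficient of A(t)B(t).
Σ = 1·64 + 3·(-32) + 9·16 + 27·(-8) + 81·4 + 243·(-2) + 729·1 = 463.

463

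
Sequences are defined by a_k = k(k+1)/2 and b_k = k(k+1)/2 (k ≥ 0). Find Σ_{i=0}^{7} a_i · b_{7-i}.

This is [x^7] in the product of the two ordinary generating functions.
Σ = 0·28 + 1·21 + 3·15 + 6·10 + 10·6 + 15·3 + 21·1 + 28·0 = 252.

252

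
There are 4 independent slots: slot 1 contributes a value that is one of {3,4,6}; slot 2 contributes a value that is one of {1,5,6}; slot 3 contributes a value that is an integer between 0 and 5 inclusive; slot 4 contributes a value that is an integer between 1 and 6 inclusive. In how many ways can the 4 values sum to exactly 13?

32

The generating function for the choices is (z³ + z⁴ + z⁶)·(z + z⁵ + z⁶)·(1 + z + z² + z³ + z⁴ + z⁵)·(z + z² + z³ + z⁴ + z⁵ + z⁶); the count is [z¹³].
(z³ + z⁴ + z⁶) has coefficients 0,0,0,1,1,0,1 for degrees 0…6.
(z + z⁵ + z⁶) has coefficients 0,1,0,0,0,1,1,0,0,0,0,0,0,0 for degrees 0…13.
Multiplying by (1 + z + z² + z³ + z⁴ + z⁵) gives running coefficients 0,1,1,1,1,2,3,2,2,2,2,1,0,0 for degrees 0…13.
Finally multiplying by (z + z² + z³ + z⁴ + z⁵ + z⁶), the product of all factors after the first has coefficients 0,0,1,2,3,4,6,9,10,11,12,13,12,9 for degrees 0…13.
[z¹³] = 1·12 + 1·11 + 1·9 = 32.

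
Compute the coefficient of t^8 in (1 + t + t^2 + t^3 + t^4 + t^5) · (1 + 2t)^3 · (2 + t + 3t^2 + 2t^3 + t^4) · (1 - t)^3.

3

(1 + t + t^2 + t^3 + t^4 + t^5) has coefficients 1,1,1,1,1,1 for degrees 0…5.
(1 + 2t)^3 has coefficients 1,6,12,8,0,0,0,0,0 for degrees 0…8.
Multiplying by (2 + t + 3t^2 + 2t^3 + t^4) gives running coefficients 2,13,33,48,57,54,28,8,0 for degrees 0…8.
Finally multiplying by (1 - t)^3, the product of all factors after the first has coefficients 2,7,0,-14,-1,-6,-11,29,6 for degrees 0…8.
[t^8] = 1·6 + 1·29 + 1·(-11) + 1·(-6) + 1·(-1) + 1·(-14) = 3.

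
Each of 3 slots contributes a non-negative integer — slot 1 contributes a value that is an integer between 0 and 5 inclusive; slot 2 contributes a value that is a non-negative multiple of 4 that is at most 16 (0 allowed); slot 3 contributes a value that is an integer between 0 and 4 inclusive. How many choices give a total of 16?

The generating function for the choices is (1 + z + z^2 + z^3 + z^4 + z^5)·(1 + z^4 + z^8 + z^12 + z^16)·(1 + z + z^2 + z^3 + z^4); the count is [z^16].
(1 + z + z^2 + z^3 + z^4 + z^5) has coefficients 1,1,1,1,1,1 for degrees 0…5.
(1 + z^4 + z^8 + z^12 + z^16) has coefficients 1,0,0,0,1,0,0,0,1,0,0,0,1,0,0,0,1 for degrees 0…16.
Finally multiplying by (1 + z + z^2 + z^3 + z^4), the product of all factors after the first has coefficients 1,1,1,1,2,1,1,1,2,1,1,1,2,1,1,1,2 for degrees 0…16.
[z^16] = 1·2 + 1·1 + 1·1 + 1·1 + 1·2 + 1·1 = 8.

8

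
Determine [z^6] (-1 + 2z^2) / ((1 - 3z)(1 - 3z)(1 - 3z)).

-17982

The denominator gives the recurrence a_n = 9a_(n−1) − 27a_(n−2) + 27a_(n−3) for n ≥ 3; the numerator fixes a_0 = -1, a_1 = -9, a_2 = -52.
Iterating: -1, -9, -52, -252, -1107, -4563, -17982, so a_6 = -17982.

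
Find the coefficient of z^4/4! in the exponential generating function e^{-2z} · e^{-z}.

81

The EGF product rule gives c_4 = Σ_{k_1+k_2=4} C(4; k_1,k_2) · ∏ g_i(k_i), where e^{-2z} gives (-2)^k; e^{-z} gives (-1)^k.
g_1(k) for k = 0…4: 1, -2, 4, -8, 16.
g_2(k) for k = 0…4: 1, -1, 1, -1, 1.
c_4 = Σ_k C(4,k)·g_1(k)·g_2(4−k) = 1·1·1 + 4·(-2)·(-1) + 6·4·1 + 4·(-8)·(-1) + 1·16·1 = 1 + 8 + 24 + 32 + 16 = 81.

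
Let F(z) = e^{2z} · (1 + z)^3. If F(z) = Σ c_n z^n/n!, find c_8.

The EGF product rule gives c_8 = Σ_{k_1+k_2=8} C(8; k_1,k_2) · ∏ g_i(k_i), where e^{2z} gives (2)^k; (1+z)^3 gives the falling factorial (3)_k.
g_1(k) for k = 0…8: 1, 2, 4, 8, 16, 32, 64, 128, 256.
g_2(k) for k = 0…8: 1, 3, 6, 6, 0, 0, 0, 0, 0.
c_8 = Σ_k C(8,k)·g_1(k)·g_2(8−k) = 56·32·6 + 28·64·6 + 8·128·3 + 1·256·1 = 10752 + 10752 + 3072 + 256 = 24832.

24832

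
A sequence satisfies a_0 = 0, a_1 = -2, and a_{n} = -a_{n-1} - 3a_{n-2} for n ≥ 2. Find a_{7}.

The ordinary generating function has denominator 1 + z + 3z^2.
Iterating the recurrence: a_0,…,a_{7} = 0, -2, 2, 4, -10, -2, 32, -26.

-26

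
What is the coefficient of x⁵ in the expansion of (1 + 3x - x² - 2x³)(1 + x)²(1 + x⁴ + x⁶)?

3

(1 + 3x - x² - 2x³) has coefficients 1,3,-1,-2 for degrees 0…3.
(1 + x)² has coefficients 1,2,1,0,0,0 for degrees 0…5.
Finally multiplying by (1 + x⁴ + x⁶), the product of all factors after the first has coefficients 1,2,1,0,1,2 for degrees 0…5.
[x⁵] = 1·2 + 3·1 − 1·0 − 2·1 = 3.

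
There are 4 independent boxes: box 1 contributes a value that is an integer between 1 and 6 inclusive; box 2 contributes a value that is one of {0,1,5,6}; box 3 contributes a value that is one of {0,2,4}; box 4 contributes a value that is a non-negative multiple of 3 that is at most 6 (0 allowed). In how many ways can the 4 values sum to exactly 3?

The generating function for the choices is (x + x^2 + x^3 + x^4 + x^5 + x^6)·(1 + x + x^5 + x^6)·(1 + x^2 + x^4)·(1 + x^3 + x^6); the count is [x^3].
(x + x^2 + x^3 + x^4 + x^5 + x^6) has coefficients 0,1,1,1 for degrees 0…3.
(1 + x + x^5 + x^6) has coefficients 1,1,0,0 for degrees 0…3.
Multiplying by (1 + x^2 + x^4) gives running coefficients 1,1,1,1 for degrees 0…3.
Finally multiplying by (1 + x^3 + x^6), the product of all factors after the first has coefficients 1,1,1,2 for degrees 0…3.
[x^3] = 1·1 + 1·1 + 1·1 = 3.

3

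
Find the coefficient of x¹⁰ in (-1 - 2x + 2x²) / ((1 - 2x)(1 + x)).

-1023

The denominator gives the recurrence a_n = a_(n−1) + 2a_(n−2) for n ≥ 3; the numerator fixes a_0 = -1, a_1 = -3, a_2 = -3.
Iterating: -1, -3, -3, -9, -15, -33, -63, -129, -255, -513, -1023, so a_10 = -1023.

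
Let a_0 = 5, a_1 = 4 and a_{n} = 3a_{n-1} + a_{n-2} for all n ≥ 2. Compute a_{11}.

780109

The ordinary generating function has denominator 1 - 3q - q^2.
Iterating the recurrence: a_0,…,a_{11} = 5, 4, 17, 55, 182, 601, 1985, 6556, 21653, 71515, 236198, 780109.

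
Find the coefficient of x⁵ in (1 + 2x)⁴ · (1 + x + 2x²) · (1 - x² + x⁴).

17

(1 + 2x)⁴ has coefficients 1,8,24,32,16 for degrees 0…4.
(1 + x + 2x²) has coefficients 1,1,2,0,0,0 for degrees 0…5.
Finally multiplying by (1 - x² + x⁴), the product of all factors after the first has coefficients 1,1,1,-1,-1,1 for degrees 0…5.
[x⁵] = 1·1 + 8·(-1) + 24·(-1) + 32·1 + 16·1 = 17.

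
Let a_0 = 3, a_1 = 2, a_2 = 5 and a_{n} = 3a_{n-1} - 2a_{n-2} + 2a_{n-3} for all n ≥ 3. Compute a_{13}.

179859

The ordinary generating function has denominator 1 - 3z + 2z^2 - 2z^3.
Iterating the recurrence: a_0,…,a_{13} = 3, 2, 5, 17, 45, 111, 277, 699, 1765, 4451, 11221, 28291, 71333, 179859.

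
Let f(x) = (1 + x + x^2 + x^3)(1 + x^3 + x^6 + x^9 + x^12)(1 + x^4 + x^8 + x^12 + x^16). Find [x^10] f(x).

(1 + x + x^2 + x^3) has coefficients 1,1,1,1 for degrees 0…3.
(1 + x^3 + x^6 + x^9 + x^12) has coefficients 1,0,0,1,0,0,1,0,0,1,0 for degrees 0…10.
Finally multiplying by (1 + x^4 + x^8 + x^12 + x^16), the product of all factors after the first has coefficients 1,0,0,1,1,0,1,1,1,1,1 for degrees 0…10.
[x^10] = 1·1 + 1·1 + 1·1 + 1·1 = 4.

4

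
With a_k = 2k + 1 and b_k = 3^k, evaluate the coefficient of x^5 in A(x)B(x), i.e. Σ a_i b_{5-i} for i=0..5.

722

This is [x^5] in the product of the two ordinary generating functions.
Σ = 1·243 + 3·81 + 5·27 + 7·9 + 9·3 + 11·1 = 722.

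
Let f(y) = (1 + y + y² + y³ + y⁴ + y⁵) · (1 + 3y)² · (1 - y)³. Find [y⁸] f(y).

2

(1 + y + y² + y³ + y⁴ + y⁵) has coefficients 1,1,1,1,1,1 for degrees 0…5.
(1 + 3y)² has coefficients 1,6,9,0,0,0,0,0,0 for degrees 0…8.
Finally multiplying by (1 - y)³, the product of all factors after the first has coefficients 1,3,-6,-10,21,-9,0,0,0 for degrees 0…8.
[y⁸] = 1·0 + 1·0 + 1·0 + 1·(-9) + 1·21 + 1·(-10) = 2.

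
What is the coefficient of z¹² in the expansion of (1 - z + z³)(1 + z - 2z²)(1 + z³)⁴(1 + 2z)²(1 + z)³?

109

(1 - z + z³) has coefficients 1,-1,0,1 for degrees 0…3.
(1 + z - 2z²) has coefficients 1,1,-2,0,0,0,0,0,0,0,0,0,0 for degrees 0…12.
Multiplying by (1 + z³)⁴ gives running coefficients 1,1,-2,4,4,-8,6,6,-12,4,4,-8,1 for degrees 0…12.
Multiplying by (1 + 2z)² gives running coefficients 1,5,6,0,12,24,-10,-2,36,-20,-28,24,-15 for degrees 0…12.
Finally multiplying by (1 + z)³, the product of all factors after the first has coefficients 1,8,24,34,35,66,98,52,24,72,18,-84,-47 for degrees 0…12.
[z¹²] = 1·(-47) − 1·(-84) + 1·72 = 109.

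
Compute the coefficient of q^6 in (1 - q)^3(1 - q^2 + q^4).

(1 - q)^3 has coefficients 1,-3,3,-1 for degrees 0…3.
(1 - q^2 + q^4) has coefficients 1,0,-1,0,1,0,0 for degrees 0…6.
[q^6] = 1·0 − 3·0 + 3·1 − 1·0 = 3.

3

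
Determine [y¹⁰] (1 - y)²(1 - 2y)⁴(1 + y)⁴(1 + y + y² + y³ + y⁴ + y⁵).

(1 - y)² has coefficients 1,-2,1 for degrees 0…2.
(1 - 2y)⁴ has coefficients 1,-8,24,-32,16,0,0,0,0,0,0 for degrees 0…10.
Multiplying by (1 + y)⁴ gives running coefficients 1,-4,-2,20,1,-40,-8,32,16,0,0 for degrees 0…10.
Finally multiplying by (1 + y + y² + y³ + y⁴ + y⁵), the product of all factors after the first has coefficients 1,-3,-5,15,16,-24,-33,3,21,1,0 for degrees 0…10.
[y¹⁰] = 1·0 − 2·1 + 1·21 = 19.

19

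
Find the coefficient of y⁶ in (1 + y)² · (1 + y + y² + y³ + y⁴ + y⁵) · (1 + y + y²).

11

(1 + y)² has coefficients 1,2,1 for degrees 0…2.
(1 + y + y² + y³ + y⁴ + y⁵) has coefficients 1,1,1,1,1,1,0 for degrees 0…6.
Finally multiplying by (1 + y + y²), the product of all factors after the first has coefficients 1,2,3,3,3,3,2 for degrees 0…6.
[y⁶] = 1·2 + 2·3 + 1·3 = 11.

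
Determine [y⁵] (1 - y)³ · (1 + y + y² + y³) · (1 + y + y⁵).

(1 - y)³ has coefficients 1,-3,3,-1 for degrees 0…3.
(1 + y + y² + y³) has coefficients 1,1,1,1,0,0 for degrees 0…5.
Finally multiplying by (1 + y + y⁵), the product of all factors after the first has coefficients 1,2,2,2,1,1 for degrees 0…5.
[y⁵] = 1·1 − 3·1 + 3·2 − 1·2 = 2.

2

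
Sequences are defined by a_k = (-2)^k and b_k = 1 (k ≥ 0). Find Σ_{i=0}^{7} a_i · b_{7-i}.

-85

Write out a_i and b_{7-i} for i = 0,…,7 and sum the products.
Σ = 1·1 − 2·1 + 4·1 − 8·1 + 16·1 − 32·1 + 64·1 − 128·1 = -85.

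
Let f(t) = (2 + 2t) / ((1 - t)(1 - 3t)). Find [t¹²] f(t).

2125762

The denominator gives the recurrence a_n = 4a_(n−1) − 3a_(n−2) for n ≥ 2; the numerator fixes a_0 = 2, a_1 = 10.
Iterating: 2, 10, 34, 106, 322, 970, 2914, 8746, 26242, 78730, 236194, 708586, 2125762, so a_12 = 2125762.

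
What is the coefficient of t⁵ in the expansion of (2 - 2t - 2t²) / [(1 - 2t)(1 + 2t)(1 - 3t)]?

454

Partial fractions give a closed form: a_n = (-1/2)·2^n + (1/2)·(-2)^n + (2)·3^n.
At n = 5: a_5 = 454.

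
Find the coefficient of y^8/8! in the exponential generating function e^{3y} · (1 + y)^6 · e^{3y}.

148656384

The EGF product rule gives c_8 = Σ_{k_1+k_2+k_3=8} C(8; k_1,k_2,k_3) · ∏ g_i(k_i), where e^{3y} gives (3)^k; (1+y)^6 gives the falling factorial (6)_k; e^{3y} gives (3)^k.
g_1(k) for k = 0…8: 1, 3, 9, 27, 81, 243, 729, 2187, 6561.
g_2(k) for k = 0…8: 1, 6, 30, 120, 360, 720, 720, 0, 0.
g_3(k) for k = 0…8: 1, 3, 9, 27, 81, 243, 729, 2187, 6561.
First combine the last two factors: h(k) = Σ_j C(k,j)·g_2(j)·g_3(k−j) for k = 0…8: 1, 9, 75, 579, 4149, 27693, 173007, 1017495, 5668137.
c_8 = Σ_k C(8,k)·g_1(k)·h(8−k) = 1·1·5668137 + 8·3·1017495 + 28·9·173007 + 56·27·27693 + 70·81·4149 + 56·243·579 + 28·729·75 + 8·2187·9 + 1·6561·1 = 5668137 + 24419880 + 43597764 + 41871816 + 23524830 + 7879032 + 1530900 + 157464 + 6561 = 148656384.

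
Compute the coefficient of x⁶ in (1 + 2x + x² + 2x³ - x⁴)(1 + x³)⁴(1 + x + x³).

(1 + 2x + x² + 2x³ - x⁴) has coefficients 1,2,1,2,-1 for degrees 0…4.
(1 + x³)⁴ has coefficients 1,0,0,4,0,0,6 for degrees 0…6.
Finally multiplying by (1 + x + x³), the product of all factors after the first has coefficients 1,1,0,5,4,0,10 for degrees 0…6.
[x⁶] = 1·10 + 2·0 + 1·4 + 2·5 − 1·0 = 24.

24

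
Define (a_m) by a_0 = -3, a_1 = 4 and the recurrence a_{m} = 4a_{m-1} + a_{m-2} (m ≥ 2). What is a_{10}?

The ordinary generating function has denominator 1 - 4z - z^2.
Iterating the recurrence: a_0,…,a_{10} = -3, 4, 13, 56, 237, 1004, 4253, 18016, 76317, 323284, 1369453.

1369453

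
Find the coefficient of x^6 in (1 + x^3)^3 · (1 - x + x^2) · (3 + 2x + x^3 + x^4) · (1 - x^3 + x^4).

(1 + x^3)^3 has coefficients 1,0,0,3,0,0,3 for degrees 0…6.
(1 - x + x^2) has coefficients 1,-1,1,0,0,0,0 for degrees 0…6.
Multiplying by (3 + 2x + x^3 + x^4) gives running coefficients 3,-1,1,3,0,0,1 for degrees 0…6.
Finally multiplying by (1 - x^3 + x^4), the product of all factors after the first has coefficients 3,-1,1,0,4,-2,-1 for degrees 0…6.
[x^6] = 1·(-1) + 3·0 + 3·3 = 8.

8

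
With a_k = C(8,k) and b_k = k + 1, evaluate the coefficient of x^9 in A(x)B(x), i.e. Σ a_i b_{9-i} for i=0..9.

This is [x^9] in the product of the two ordinary generating functions.
Σ = 1·10 + 8·9 + 28·8 + 56·7 + 70·6 + 56·5 + 28·4 + 8·3 + 1·2 + 0·1 = 1536.

1536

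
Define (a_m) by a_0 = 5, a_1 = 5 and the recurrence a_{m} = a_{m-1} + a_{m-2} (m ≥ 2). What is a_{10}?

445

The ordinary generating function has denominator 1 - y - y^2.
Iterating the recurrence: a_0,…,a_{10} = 5, 5, 10, 15, 25, 40, 65, 105, 170, 275, 445.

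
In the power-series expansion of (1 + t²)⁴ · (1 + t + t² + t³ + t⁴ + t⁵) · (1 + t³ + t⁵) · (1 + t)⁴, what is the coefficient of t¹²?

(1 + t²)⁴ has coefficients 1,0,4,0,6,0,4,0,1 for degrees 0…8.
(1 + t + t² + t³ + t⁴ + t⁵) has coefficients 1,1,1,1,1,1,0,0,0,0,0,0,0 for degrees 0…12.
Multiplying by (1 + t³ + t⁵) gives running coefficients 1,1,1,2,2,3,2,2,2,1,1,0,0 for degrees 0…12.
Finally multiplying by (1 + t)⁴, the product of all factors after the first has coefficients 1,5,11,16,21,28,35,38,36,32,27,20,12 for degrees 0…12.
[t¹²] = 1·12 + 4·27 + 6·36 + 4·35 + 1·21 = 497.

497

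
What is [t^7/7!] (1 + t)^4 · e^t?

1961

The EGF product rule gives c_7 = Σ_{k_1+k_2=7} C(7; k_1,k_2) · ∏ g_i(k_i), where (1+t)^4 gives the falling factorial (4)_k; e^t gives (1)^k.
g_1(k) for k = 0…7: 1, 4, 12, 24, 24, 0, 0, 0.
g_2(k) for k = 0…7: 1, 1, 1, 1, 1, 1, 1, 1.
c_7 = Σ_k C(7,k)·g_1(k)·g_2(7−k) = 1·1·1 + 7·4·1 + 21·12·1 + 35·24·1 + 35·24·1 = 1 + 28 + 252 + 840 + 840 = 1961.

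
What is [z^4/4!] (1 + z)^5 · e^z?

501

The EGF product rule gives c_4 = Σ_{k_1+k_2=4} C(4; k_1,k_2) · ∏ g_i(k_i), where (1+z)^5 gives the falling factorial (5)_k; e^z gives (1)^k.
g_1(k) for k = 0…4: 1, 5, 20, 60, 120.
g_2(k) for k = 0…4: 1, 1, 1, 1, 1.
c_4 = Σ_k C(4,k)·g_1(k)·g_2(4−k) = 1·1·1 + 4·5·1 + 6·20·1 + 4·60·1 + 1·120·1 = 1 + 20 + 120 + 240 + 120 = 501.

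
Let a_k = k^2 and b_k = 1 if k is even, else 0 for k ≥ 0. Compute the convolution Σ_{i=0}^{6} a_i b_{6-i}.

Write out a_i and b_{6-i} for i = 0,…,6 and sum the products.
Σ = 0·1 + 1·0 + 4·1 + 9·0 + 16·1 + 25·0 + 36·1 = 56.

56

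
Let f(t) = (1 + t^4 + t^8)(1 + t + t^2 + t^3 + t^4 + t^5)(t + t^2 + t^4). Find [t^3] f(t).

(1 + t^4 + t^8) has coefficients 1,0,0,0 for degrees 0…3.
(1 + t + t^2 + t^3 + t^4 + t^5) has coefficients 1,1,1,1 for degrees 0…3.
Finally multiplying by (t + t^2 + t^4), the product of all factors after the first has coefficients 0,1,2,2 for degrees 0…3.
[t^3] = 1·2 = 2.

2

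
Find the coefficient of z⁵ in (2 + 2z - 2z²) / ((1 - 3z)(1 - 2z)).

1622

The denominator gives the recurrence a_n = 5a_(n−1) − 6a_(n−2) for n ≥ 3; the numerator fixes a_0 = 2, a_1 = 12, a_2 = 46.
Iterating: 2, 12, 46, 158, 514, 1622, so a_5 = 1622.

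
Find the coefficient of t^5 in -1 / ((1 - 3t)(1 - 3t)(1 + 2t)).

The denominator gives the recurrence a_n = 4a_(n−1) + 3a_(n−2) − 18a_(n−3) for n ≥ 3; the numerator fixes a_0 = -1, a_1 = -4, a_2 = -19.
Iterating: -1, -4, -19, -70, -265, -928, so a_5 = -928.

-928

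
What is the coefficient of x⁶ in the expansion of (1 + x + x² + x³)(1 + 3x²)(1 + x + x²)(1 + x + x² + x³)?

36

(1 + x + x² + x³) has coefficients 1,1,1,1 for degrees 0…3.
(1 + 3x²) has coefficients 1,0,3,0,0,0,0 for degrees 0…6.
Multiplying by (1 + x + x²) gives running coefficients 1,1,4,3,3,0,0 for degrees 0…6.
Finally multiplying by (1 + x + x² + x³), the product of all factors after the first has coefficients 1,2,6,9,11,10,6 for degrees 0…6.
[x⁶] = 1·6 + 1·10 + 1·11 + 1·9 = 36.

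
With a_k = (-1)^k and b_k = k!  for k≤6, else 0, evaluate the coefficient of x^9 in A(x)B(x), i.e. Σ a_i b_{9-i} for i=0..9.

The convolution is the t^9 coefficient of A(t)B(t).
Σ = 1·0 − 1·0 + 1·0 − 1·720 + 1·120 − 1·24 + 1·6 − 1·2 + 1·1 − 1·1 = -620.

-620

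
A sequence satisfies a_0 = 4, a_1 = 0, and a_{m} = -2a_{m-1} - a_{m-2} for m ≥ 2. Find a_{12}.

-44

The ordinary generating function has denominator 1 + 2x + x^2.
Iterating the recurrence: a_0,…,a_{12} = 4, 0, -4, 8, -12, 16, -20, 24, -28, 32, -36, 40, -44.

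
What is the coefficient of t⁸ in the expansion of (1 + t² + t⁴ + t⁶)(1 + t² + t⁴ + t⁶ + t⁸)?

4

(1 + t² + t⁴ + t⁶) has coefficients 1,0,1,0,1,0,1 for degrees 0…6.
(1 + t² + t⁴ + t⁶ + t⁸) has coefficients 1,0,1,0,1,0,1,0,1 for degrees 0…8.
[t⁸] = 1·1 + 1·1 + 1·1 + 1·1 = 4.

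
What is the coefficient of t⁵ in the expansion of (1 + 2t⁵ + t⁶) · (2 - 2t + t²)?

(1 + 2t⁵ + t⁶) has coefficients 1,0,0,0,0,2 for degrees 0…5.
(2 - 2t + t²) has coefficients 2,-2,1,0,0,0 for degrees 0…5.
[t⁵] = 1·0 + 2·2 = 4.

4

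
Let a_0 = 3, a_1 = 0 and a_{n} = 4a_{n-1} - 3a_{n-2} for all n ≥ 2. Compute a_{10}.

The ordinary generating function has denominator 1 - 4y + 3y^2.
Iterating the recurrence: a_0,…,a_{10} = 3, 0, -9, -36, -117, -360, -1089, -3276, -9837, -29520, -88569.

-88569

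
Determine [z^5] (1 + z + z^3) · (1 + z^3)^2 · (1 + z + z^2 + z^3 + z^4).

(1 + z + z^3) has coefficients 1,1,0,1 for degrees 0…3.
(1 + z^3)^2 has coefficients 1,0,0,2,0,0 for degrees 0…5.
Finally multiplying by (1 + z + z^2 + z^3 + z^4), the product of all factors after the first has coefficients 1,1,1,3,3,2 for degrees 0…5.
[z^5] = 1·2 + 1·3 + 1·1 = 6.

6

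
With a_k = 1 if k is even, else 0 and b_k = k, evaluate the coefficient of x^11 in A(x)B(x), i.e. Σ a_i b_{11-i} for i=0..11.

Write out a_i and b_{11-i} for i = 0,…,11 and sum the products.
Σ = 1·11 + 0·10 + 1·9 + 0·8 + 1·7 + 0·6 + 1·5 + 0·4 + 1·3 + 0·2 + 1·1 + 0·0 = 36.

36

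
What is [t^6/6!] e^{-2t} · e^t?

1

The EGF product rule gives c_6 = Σ_{k_1+k_2=6} C(6; k_1,k_2) · ∏ g_i(k_i), where e^{-2t} gives (-2)^k; e^t gives (1)^k.
g_1(k) for k = 0…6: 1, -2, 4, -8, 16, -32, 64.
g_2(k) for k = 0…6: 1, 1, 1, 1, 1, 1, 1.
c_6 = Σ_k C(6,k)·g_1(k)·g_2(6−k) = 1·1·1 + 6·(-2)·1 + 15·4·1 + 20·(-8)·1 + 15·16·1 + 6·(-32)·1 + 1·64·1 = 1 − 12 + 60 − 160 + 240 − 192 + 64 = 1.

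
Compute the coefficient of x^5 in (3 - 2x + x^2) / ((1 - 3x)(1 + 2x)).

302

The denominator gives the recurrence a_n = a_(n−1) + 6a_(n−2) for n ≥ 3; the numerator fixes a_0 = 3, a_1 = 1, a_2 = 20.
Iterating: 3, 1, 20, 26, 146, 302, so a_5 = 302.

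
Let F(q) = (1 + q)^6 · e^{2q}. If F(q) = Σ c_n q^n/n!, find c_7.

The EGF product rule gives c_7 = Σ_{k_1+k_2=7} C(7; k_1,k_2) · ∏ g_i(k_i), where (1+q)^6 gives the falling factorial (6)_k; e^{2q} gives (2)^k.
g_1(k) for k = 0…7: 1, 6, 30, 120, 360, 720, 720, 0.
g_2(k) for k = 0…7: 1, 2, 4, 8, 16, 32, 64, 128.
c_7 = Σ_k C(7,k)·g_1(k)·g_2(7−k) = 1·1·128 + 7·6·64 + 21·30·32 + 35·120·16 + 35·360·8 + 21·720·4 + 7·720·2 = 128 + 2688 + 20160 + 67200 + 100800 + 60480 + 10080 = 261536.

261536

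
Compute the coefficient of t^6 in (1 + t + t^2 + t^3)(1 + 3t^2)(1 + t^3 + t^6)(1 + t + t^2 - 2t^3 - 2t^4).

-2

(1 + t + t^2 + t^3) has coefficients 1,1,1,1 for degrees 0…3.
(1 + 3t^2) has coefficients 1,0,3,0,0,0,0 for degrees 0…6.
Multiplying by (1 + t^3 + t^6) gives running coefficients 1,0,3,1,0,3,1 for degrees 0…6.
Finally multiplying by (1 + t + t^2 - 2t^3 - 2t^4), the product of all factors after the first has coefficients 1,1,4,2,2,-2,-4 for degrees 0…6.
[t^6] = 1·(-4) + 1·(-2) + 1·2 + 1·2 = -2.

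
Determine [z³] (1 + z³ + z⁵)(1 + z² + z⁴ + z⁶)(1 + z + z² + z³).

(1 + z³ + z⁵) has coefficients 1,0,0,1 for degrees 0…3.
(1 + z² + z⁴ + z⁶) has coefficients 1,0,1,0 for degrees 0…3.
Finally multiplying by (1 + z + z² + z³), the product of all factors after the first has coefficients 1,1,2,2 for degrees 0…3.
[z³] = 1·2 + 1·1 = 3.

3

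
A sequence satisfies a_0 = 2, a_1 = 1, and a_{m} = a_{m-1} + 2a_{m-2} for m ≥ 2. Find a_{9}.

511

The ordinary generating function has denominator 1 - x - 2x^2.
Iterating the recurrence: a_0,…,a_{9} = 2, 1, 5, 7, 17, 31, 65, 127, 257, 511.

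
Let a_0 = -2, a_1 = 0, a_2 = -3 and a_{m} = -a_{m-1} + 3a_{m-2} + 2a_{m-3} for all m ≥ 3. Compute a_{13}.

1286

The ordinary generating function has denominator 1 + z - 3z^2 - 2z^3.
Iterating the recurrence: a_0,…,a_{13} = -2, 0, -3, -1, -8, -1, -25, 6, -83, 51, -288, 275, -1037, 1286.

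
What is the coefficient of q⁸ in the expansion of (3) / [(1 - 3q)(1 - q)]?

The denominator gives the recurrence a_n = 4a_(n−1) − 3a_(n−2) for n ≥ 3; the numerator fixes a_0 = 3, a_1 = 12, a_2 = 39.
Iterating: 3, 12, 39, 120, 363, 1092, 3279, 9840, 29523, so a_8 = 29523.

29523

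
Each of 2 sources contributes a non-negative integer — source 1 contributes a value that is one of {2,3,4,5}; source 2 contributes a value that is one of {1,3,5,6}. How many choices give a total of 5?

2

The generating function for the choices is (y^2 + y^3 + y^4 + y^5)·(y + y^3 + y^5 + y^6); the count is [y^5].
(y^2 + y^3 + y^4 + y^5) has coefficients 0,0,1,1,1,1 for degrees 0…5.
(y + y^3 + y^5 + y^6) has coefficients 0,1,0,1,0,1 for degrees 0…5.
[y^5] = 1·1 + 1·0 + 1·1 + 1·0 = 2.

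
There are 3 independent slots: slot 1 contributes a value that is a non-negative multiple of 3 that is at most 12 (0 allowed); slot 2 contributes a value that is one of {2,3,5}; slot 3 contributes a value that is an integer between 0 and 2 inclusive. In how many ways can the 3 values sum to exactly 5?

The generating function for the choices is (1 + t³ + t⁶ + t⁹ + t¹²)·(t² + t³ + t⁵)·(1 + t + t²); the count is [t⁵].
(1 + t³ + t⁶ + t⁹ + t¹²) has coefficients 1,0,0,1,0,0 for degrees 0…5.
(t² + t³ + t⁵) has coefficients 0,0,1,1,0,1 for degrees 0…5.
Finally multiplying by (1 + t + t²), the product of all factors after the first has coefficients 0,0,1,2,2,2 for degrees 0…5.
[t⁵] = 1·2 + 1·1 = 3.

3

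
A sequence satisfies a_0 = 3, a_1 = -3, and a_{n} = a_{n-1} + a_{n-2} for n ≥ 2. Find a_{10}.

The ordinary generating function has denominator 1 - q - q^2.
Iterating the recurrence: a_0,…,a_{10} = 3, -3, 0, -3, -3, -6, -9, -15, -24, -39, -63.

-63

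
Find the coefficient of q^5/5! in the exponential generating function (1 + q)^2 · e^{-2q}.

The EGF product rule gives c_5 = Σ_{k_1+k_2=5} C(5; k_1,k_2) · ∏ g_i(k_i), where (1+q)^2 gives the falling factorial (2)_k; e^{-2q} gives (-2)^k.
g_1(k) for k = 0…5: 1, 2, 2, 0, 0, 0.
g_2(k) for k = 0…5: 1, -2, 4, -8, 16, -32.
c_5 = Σ_k C(5,k)·g_1(k)·g_2(5−k) = 1·1·(-32) + 5·2·16 + 10·2·(-8) = −32 + 160 − 160 = -32.

-32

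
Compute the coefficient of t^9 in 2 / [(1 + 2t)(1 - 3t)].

23210

Partial fractions give a closed form: a_n = (4/5)·(-2)^n + (6/5)·3^n.
At n = 9: a_9 = 23210.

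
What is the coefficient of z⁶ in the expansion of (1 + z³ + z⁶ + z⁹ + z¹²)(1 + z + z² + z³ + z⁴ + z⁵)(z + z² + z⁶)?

(1 + z³ + z⁶ + z⁹ + z¹²) has coefficients 1,0,0,1,0,0,1 for degrees 0…6.
(1 + z + z² + z³ + z⁴ + z⁵) has coefficients 1,1,1,1,1,1,0 for degrees 0…6.
Finally multiplying by (z + z² + z⁶), the product of all factors after the first has coefficients 0,1,2,2,2,2,3 for degrees 0…6.
[z⁶] = 1·3 + 1·2 + 1·0 = 5.

5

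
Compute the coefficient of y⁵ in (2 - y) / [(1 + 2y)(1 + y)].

-157

The denominator gives the recurrence a_n = −3a_(n−1) − 2a_(n−2) for n ≥ 3; the numerator fixes a_0 = 2, a_1 = -7, a_2 = 17.
Iterating: 2, -7, 17, -37, 77, -157, so a_5 = -157.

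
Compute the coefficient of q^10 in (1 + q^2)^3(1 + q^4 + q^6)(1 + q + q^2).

(1 + q^2)^3 has coefficients 1,0,3,0,3,0,1 for degrees 0…6.
(1 + q^4 + q^6) has coefficients 1,0,0,0,1,0,1,0,0,0,0 for degrees 0…10.
Finally multiplying by (1 + q + q^2), the product of all factors after the first has coefficients 1,1,1,0,1,1,2,1,1,0,0 for degrees 0…10.
[q^10] = 1·0 + 3·1 + 3·2 + 1·1 = 10.

10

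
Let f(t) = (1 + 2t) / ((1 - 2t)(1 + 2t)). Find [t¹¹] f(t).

2048

The denominator gives the recurrence a_n = 4a_(n−2) for n ≥ 2; the numerator fixes a_0 = 1, a_1 = 2.
Iterating: 1, 2, 4, 8, 16, 32, 64, 128, 256, 512, 1024, 2048, so a_11 = 2048.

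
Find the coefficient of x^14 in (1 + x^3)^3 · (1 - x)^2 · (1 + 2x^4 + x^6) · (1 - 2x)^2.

(1 + x^3)^3 has coefficients 1,0,0,3,0,0,3,0,0,1 for degrees 0…9.
(1 - x)^2 has coefficients 1,-2,1,0,0,0,0,0,0,0,0,0,0,0,0 for degrees 0…14.
Multiplying by (1 + 2x^4 + x^6) gives running coefficients 1,-2,1,0,2,-4,3,-2,1,0,0,0,0,0,0 for degrees 0…14.
Finally multiplying by (1 - 2x)^2, the product of all factors after the first has coefficients 1,-6,13,-12,6,-12,27,-30,21,-12,4,0,0,0,0 for degrees 0…14.
[x^14] = 1·0 + 3·0 + 3·21 + 1·(-12) = 51.

51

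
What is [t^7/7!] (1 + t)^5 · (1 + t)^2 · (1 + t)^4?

1663200

The EGF product rule gives c_7 = Σ_{k_1+k_2+k_3=7} C(7; k_1,k_2,k_3) · ∏ g_i(k_i), where (1+t)^5 gives the falling factorial (5)_k; (1+t)^2 gives the falling factorial (2)_k; (1+t)^4 gives the falling factorial (4)_k.
g_1(k) for k = 0…7: 1, 5, 20, 60, 120, 120, 0, 0.
g_2(k) for k = 0…7: 1, 2, 2, 0, 0, 0, 0, 0.
g_3(k) for k = 0…7: 1, 4, 12, 24, 24, 0, 0, 0.
First combine the last two factors: h(k) = Σ_j C(k,j)·g_2(j)·g_3(k−j) for k = 0…7: 1, 6, 30, 120, 360, 720, 720, 0.
c_7 = Σ_k C(7,k)·g_1(k)·h(7−k) = 7·5·720 + 21·20·720 + 35·60·360 + 35·120·120 + 21·120·30 = 25200 + 302400 + 756000 + 504000 + 75600 = 1663200.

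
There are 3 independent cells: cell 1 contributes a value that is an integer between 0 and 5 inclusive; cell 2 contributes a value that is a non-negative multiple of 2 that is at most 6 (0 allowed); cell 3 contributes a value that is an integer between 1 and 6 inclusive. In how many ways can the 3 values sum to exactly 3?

4

The generating function for the choices is (1 + z + z^2 + z^3 + z^4 + z^5)·(1 + z^2 + z^4 + z^6)·(z + z^2 + z^3 + z^4 + z^5 + z^6); the count is [z^3].
(1 + z + z^2 + z^3 + z^4 + z^5) has coefficients 1,1,1,1 for degrees 0…3.
(1 + z^2 + z^4 + z^6) has coefficients 1,0,1,0 for degrees 0…3.
Finally multiplying by (z + z^2 + z^3 + z^4 + z^5 + z^6), the product of all factors after the first has coefficients 0,1,1,2 for degrees 0…3.
[z^3] = 1·2 + 1·1 + 1·1 + 1·0 = 4.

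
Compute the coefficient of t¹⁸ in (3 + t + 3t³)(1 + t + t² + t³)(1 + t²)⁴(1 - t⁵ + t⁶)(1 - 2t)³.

(3 + t + 3t³) has coefficients 3,1,0,3 for degrees 0…3.
(1 + t + t² + t³) has coefficients 1,1,1,1,0,0,0,0,0,0,0,0,0,0,0,0,0,0,0 for degrees 0…18.
Multiplying by (1 + t²)⁴ gives running coefficients 1,1,5,5,10,10,10,10,5,5,1,1,0,0,0,0,0,0,0 for degrees 0…18.
Multiplying by (1 - t⁵ + t⁶) gives running coefficients 1,1,5,5,10,9,10,6,5,0,1,1,0,5,0,4,0,1,0 for degrees 0…18.
Finally multiplying by (1 - 2t)³, the product of all factors after the first has coefficients 1,-5,11,-21,32,-31,36,-26,17,-38,13,-45,6,9,-38,64,-64,49,-38 for degrees 0…18.
[t¹⁸] = 3·(-38) + 1·49 + 3·64 = 127.

127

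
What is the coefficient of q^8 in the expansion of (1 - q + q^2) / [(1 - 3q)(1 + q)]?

3828

The denominator gives the recurrence a_n = 2a_(n−1) + 3a_(n−2) for n ≥ 3; the numerator fixes a_0 = 1, a_1 = 1, a_2 = 6.
Iterating: 1, 1, 6, 15, 48, 141, 426, 1275, 3828, so a_8 = 3828.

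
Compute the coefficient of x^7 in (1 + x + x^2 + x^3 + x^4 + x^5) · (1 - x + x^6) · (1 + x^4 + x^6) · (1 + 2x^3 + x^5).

(1 + x + x^2 + x^3 + x^4 + x^5) has coefficients 1,1,1,1,1,1 for degrees 0…5.
(1 - x + x^6) has coefficients 1,-1,0,0,0,0,1,0 for degrees 0…7.
Multiplying by (1 + x^4 + x^6) gives running coefficients 1,-1,0,0,1,-1,2,-1 for degrees 0…7.
Finally multiplying by (1 + 2x^3 + x^5), the product of all factors after the first has coefficients 1,-1,0,2,-1,0,1,1 for degrees 0…7.
[x^7] = 1·1 + 1·1 + 1·0 + 1·(-1) + 1·2 + 1·0 = 3.

3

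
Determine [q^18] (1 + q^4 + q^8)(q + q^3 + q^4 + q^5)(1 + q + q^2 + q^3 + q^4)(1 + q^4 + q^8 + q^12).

(1 + q^4 + q^8) has coefficients 1,0,0,0,1,0,0,0,1 for degrees 0…8.
(q + q^3 + q^4 + q^5) has coefficients 0,1,0,1,1,1,0,0,0,0,0,0,0,0,0,0,0,0,0 for degrees 0…18.
Multiplying by (1 + q + q^2 + q^3 + q^4) gives running coefficients 0,1,1,2,3,4,3,3,2,1,0,0,0,0,0,0,0,0,0 for degrees 0…18.
Finally multiplying by (1 + q^4 + q^8 + q^12), the product of all factors after the first has coefficients 0,1,1,2,3,5,4,5,5,6,4,5,5,6,4,5,5,5,3 for degrees 0…18.
[q^18] = 1·3 + 1·4 + 1·4 = 11.

11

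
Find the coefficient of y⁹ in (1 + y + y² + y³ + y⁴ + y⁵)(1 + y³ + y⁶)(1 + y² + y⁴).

(1 + y + y² + y³ + y⁴ + y⁵) has coefficients 1,1,1,1,1,1 for degrees 0…5.
(1 + y³ + y⁶) has coefficients 1,0,0,1,0,0,1,0,0,0 for degrees 0…9.
Finally multiplying by (1 + y² + y⁴), the product of all factors after the first has coefficients 1,0,1,1,1,1,1,1,1,0 for degrees 0…9.
[y⁹] = 1·0 + 1·1 + 1·1 + 1·1 + 1·1 + 1·1 = 5.

5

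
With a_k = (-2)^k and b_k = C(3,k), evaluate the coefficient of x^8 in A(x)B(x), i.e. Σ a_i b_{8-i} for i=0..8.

This is [x^8] in the product of the two ordinary generating functions.
Σ = 1·0 − 2·0 + 4·0 − 8·0 + 16·0 − 32·1 + 64·3 − 128·3 + 256·1 = 32.

32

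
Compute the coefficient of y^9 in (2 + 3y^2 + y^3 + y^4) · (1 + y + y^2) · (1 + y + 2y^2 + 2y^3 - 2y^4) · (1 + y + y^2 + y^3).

(2 + 3y^2 + y^3 + y^4) has coefficients 2,0,3,1,1 for degrees 0…4.
(1 + y + y^2) has coefficients 1,1,1,0,0,0,0,0,0,0 for degrees 0…9.
Multiplying by (1 + y + 2y^2 + 2y^3 - 2y^4) gives running coefficients 1,2,4,5,2,0,-2,0,0,0 for degrees 0…9.
Finally multiplying by (1 + y + y^2 + y^3), the product of all factors after the first has coefficients 1,3,7,12,13,11,5,0,-2,-2 for degrees 0…9.
[y^9] = 2·(-2) + 3·0 + 1·5 + 1·11 = 12.

12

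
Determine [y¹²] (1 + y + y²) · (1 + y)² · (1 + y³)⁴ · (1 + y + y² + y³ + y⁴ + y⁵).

115

(1 + y + y²) has coefficients 1,1,1 for degrees 0…2.
(1 + y)² has coefficients 1,2,1,0,0,0,0,0,0,0,0,0,0 for degrees 0…12.
Multiplying by (1 + y³)⁴ gives running coefficients 1,2,1,4,8,4,6,12,6,4,8,4,1 for degrees 0…12.
Finally multiplying by (1 + y + y² + y³ + y⁴ + y⁵), the product of all factors after the first has coefficients 1,3,4,8,16,20,25,35,40,40,40,40,35 for degrees 0…12.
[y¹²] = 1·35 + 1·40 + 1·40 = 115.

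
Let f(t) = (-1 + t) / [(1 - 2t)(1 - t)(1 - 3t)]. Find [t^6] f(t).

The denominator gives the recurrence a_n = 6a_(n−1) − 11a_(n−2) + 6a_(n−3) for n ≥ 3; the numerator fixes a_0 = -1, a_1 = -5, a_2 = -19.
Iterating: -1, -5, -19, -65, -211, -665, -2059, so a_6 = -2059.

-2059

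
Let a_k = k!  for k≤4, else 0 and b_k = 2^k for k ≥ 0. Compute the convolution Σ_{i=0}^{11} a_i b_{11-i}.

8704

Write out a_i and b_{11-i} for i = 0,…,11 and sum the products.
Σ = 1·2048 + 1·1024 + 2·512 + 6·256 + 24·128 + 0·64 + 0·32 + 0·16 + 0·8 + 0·4 + 0·2 + 0·1 = 8704.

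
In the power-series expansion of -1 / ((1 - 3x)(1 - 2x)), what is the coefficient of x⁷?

-6305

The denominator gives the recurrence a_n = 5a_(n−1) − 6a_(n−2) for n ≥ 2; the numerator fixes a_0 = -1, a_1 = -5.
Iterating: -1, -5, -19, -65, -211, -665, -2059, -6305, so a_7 = -6305.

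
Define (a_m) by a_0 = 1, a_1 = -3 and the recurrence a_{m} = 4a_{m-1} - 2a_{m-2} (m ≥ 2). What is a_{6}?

-2008

The ordinary generating function has denominator 1 - 4q + 2q^2.
Iterating the recurrence: a_0,…,a_{6} = 1, -3, -14, -50, -172, -588, -2008.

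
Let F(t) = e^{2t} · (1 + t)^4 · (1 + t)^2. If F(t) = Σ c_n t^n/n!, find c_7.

The EGF product rule gives c_7 = Σ_{k_1+k_2+k_3=7} C(7; k_1,k_2,k_3) · ∏ g_i(k_i), where e^{2t} gives (2)^k; (1+t)^4 gives the falling factorial (4)_k; (1+t)^2 gives the falling factorial (2)_k.
g_1(k) for k = 0…7: 1, 2, 4, 8, 16, 32, 64, 128.
g_2(k) for k = 0…7: 1, 4, 12, 24, 24, 0, 0, 0.
g_3(k) for k = 0…7: 1, 2, 2, 0, 0, 0, 0, 0.
First combine the last two factors: h(k) = Σ_j C(k,j)·g_2(j)·g_3(k−j) for k = 0…7: 1, 6, 30, 120, 360, 720, 720, 0.
c_7 = Σ_k C(7,k)·g_1(k)·h(7−k) = 7·2·720 + 21·4·720 + 35·8·360 + 35·16·120 + 21·32·30 + 7·64·6 + 1·128·1 = 10080 + 60480 + 100800 + 67200 + 20160 + 2688 + 128 = 261536.

261536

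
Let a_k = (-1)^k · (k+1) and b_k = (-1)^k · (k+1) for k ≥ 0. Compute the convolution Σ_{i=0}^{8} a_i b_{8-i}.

165

The convolution is the x^8 coefficient of A(x)B(x).
Σ = 1·9 − 2·(-8) + 3·7 − 4·(-6) + 5·5 − 6·(-4) + 7·3 − 8·(-2) + 9·1 = 165.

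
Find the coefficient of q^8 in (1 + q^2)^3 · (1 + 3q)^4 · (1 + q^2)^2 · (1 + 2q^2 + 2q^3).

(1 + q^2)^3 has coefficients 1,0,3,0,3,0,1 for degrees 0…6.
(1 + 3q)^4 has coefficients 1,12,54,108,81,0,0,0,0 for degrees 0…8.
Multiplying by (1 + q^2)^2 gives running coefficients 1,12,56,132,190,228,216,108,81 for degrees 0…8.
Finally multiplying by (1 + 2q^2 + 2q^3), the product of all factors after the first has coefficients 1,12,58,158,326,604,860,944,969 for degrees 0…8.
[q^8] = 1·969 + 3·860 + 3·326 + 1·58 = 4585.

4585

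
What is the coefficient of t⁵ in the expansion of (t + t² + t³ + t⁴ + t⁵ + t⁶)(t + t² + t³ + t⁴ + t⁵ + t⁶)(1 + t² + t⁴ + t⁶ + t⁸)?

(t + t² + t³ + t⁴ + t⁵ + t⁶) has coefficients 0,1,1,1,1,1 for degrees 0…5.
(t + t² + t³ + t⁴ + t⁵ + t⁶) has coefficients 0,1,1,1,1,1 for degrees 0…5.
Finally multiplying by (1 + t² + t⁴ + t⁶ + t⁸), the product of all factors after the first has coefficients 0,1,1,2,2,3 for degrees 0…5.
[t⁵] = 1·2 + 1·2 + 1·1 + 1·1 + 1·0 = 6.

6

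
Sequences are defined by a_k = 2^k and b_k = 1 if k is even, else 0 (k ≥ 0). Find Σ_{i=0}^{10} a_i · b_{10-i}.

1365

This is [x^10] in the product of the two ordinary generating functions.
Σ = 1·1 + 2·0 + 4·1 + 8·0 + 16·1 + 32·0 + 64·1 + 128·0 + 256·1 + 512·0 + 1024·1 = 1365.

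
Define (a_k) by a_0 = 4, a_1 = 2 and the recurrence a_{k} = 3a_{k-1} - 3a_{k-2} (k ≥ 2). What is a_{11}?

The ordinary generating function has denominator 1 - 3t + 3t^2.
Iterating the recurrence: a_0,…,a_{11} = 4, 2, -6, -24, -54, -90, -108, -54, 162, 648, 1458, 2430.

2430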